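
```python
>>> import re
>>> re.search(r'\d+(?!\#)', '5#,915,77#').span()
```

(3, 6)

`(?!…)`/`(?<!…)` only lets a position through if the neighbouring text does NOT match; no characters are consumed.
The match spans [3:6] → '915'.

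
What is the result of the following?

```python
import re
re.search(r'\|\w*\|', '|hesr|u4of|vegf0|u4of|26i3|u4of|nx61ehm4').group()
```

Unlike `match`, `search` isn't anchored — it looks for the pattern anywhere in the string.
The match spans [0:6] → '|hesr|'.

'|hesr|'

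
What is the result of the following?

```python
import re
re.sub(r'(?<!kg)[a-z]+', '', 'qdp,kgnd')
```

The negative lookahead/lookbehind blocks any match where the forbidden context is present.
Matches: at [0:3] → 'qdp'; at [4:8] → 'kgnd'.
Each match is replaced by ''.

','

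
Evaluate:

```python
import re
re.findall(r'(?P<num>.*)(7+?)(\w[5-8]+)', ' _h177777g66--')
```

This matches zero or more of any character (captured as 'num'); then one or more of a literal '7' (lazy) (captured); then a word character, then one or more of a character in [5-8] (captured).
Matches: at [0:12] match ' _h177777g66', groups = (' _h17777', '7', 'g66').
With 3 capturing groups, `findall` returns a 3-tuple per match.

[(' _h17777', '7', 'g66')]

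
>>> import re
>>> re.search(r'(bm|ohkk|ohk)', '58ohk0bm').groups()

('ohk',)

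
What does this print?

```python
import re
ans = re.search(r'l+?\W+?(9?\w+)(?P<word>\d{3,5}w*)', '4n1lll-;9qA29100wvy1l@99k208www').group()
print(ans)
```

The match spans [3:17] → 'lll-;9qA29100w'.

lll-;9qA29100w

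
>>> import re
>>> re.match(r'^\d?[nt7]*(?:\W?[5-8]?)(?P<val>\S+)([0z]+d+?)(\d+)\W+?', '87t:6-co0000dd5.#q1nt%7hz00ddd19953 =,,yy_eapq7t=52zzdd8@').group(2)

'0ddd'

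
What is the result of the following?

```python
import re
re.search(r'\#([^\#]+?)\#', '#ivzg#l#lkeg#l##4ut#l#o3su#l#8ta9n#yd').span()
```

(0, 6)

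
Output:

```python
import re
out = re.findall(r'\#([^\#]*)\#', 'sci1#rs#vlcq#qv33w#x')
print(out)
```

Walking the string: at [4:8] match '#rs#', group 1 = 'rs'; at [12:19] match '#qv33w#', group 1 = 'qv33w'.
One capturing group, so `findall` returns just the captured substring from each match — 2 in all.

['rs', 'qv33w']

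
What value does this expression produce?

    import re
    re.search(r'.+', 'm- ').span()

(0, 3)

The match spans [0:3] → 'm- '.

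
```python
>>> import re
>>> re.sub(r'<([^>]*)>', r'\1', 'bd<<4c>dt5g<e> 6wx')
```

'bd<4cdt5ge 6wx'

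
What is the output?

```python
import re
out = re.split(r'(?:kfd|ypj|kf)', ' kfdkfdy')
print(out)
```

`|` is ordered: at each position the engine commits to the first alternative that works.
The string is cut at each match, leaving 3 pieces.

[' ', '', 'y']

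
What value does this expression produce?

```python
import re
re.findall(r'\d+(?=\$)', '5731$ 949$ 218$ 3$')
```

['5731', '949', '218', '3']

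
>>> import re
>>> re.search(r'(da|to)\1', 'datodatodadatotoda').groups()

The match spans [8:12] → 'dada'.
Captured: group 1 = 'da'.

('da',)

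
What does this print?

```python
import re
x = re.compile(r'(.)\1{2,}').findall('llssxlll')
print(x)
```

After group 1 captures some text, `\1` only succeeds where that same text appears again.
With a single group, `findall` returns only what that group captured — 1 item.

['l']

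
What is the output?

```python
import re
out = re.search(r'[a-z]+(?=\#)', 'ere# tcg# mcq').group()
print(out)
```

ere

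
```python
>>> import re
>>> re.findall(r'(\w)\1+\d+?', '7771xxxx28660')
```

['7', 'x', '6']

After group 1 captures some text, `\1` only succeeds where that same text appears again.
Matches: at [0:4] match '7771', group 1 = '7'; at [4:9] match 'xxxx2', group 1 = 'x'; at [10:13] match '660', group 1 = '6'.
With a single group, `findall` returns only what that group captured — 3 items.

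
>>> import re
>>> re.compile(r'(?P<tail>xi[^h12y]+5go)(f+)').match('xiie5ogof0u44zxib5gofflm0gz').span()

(0, 22)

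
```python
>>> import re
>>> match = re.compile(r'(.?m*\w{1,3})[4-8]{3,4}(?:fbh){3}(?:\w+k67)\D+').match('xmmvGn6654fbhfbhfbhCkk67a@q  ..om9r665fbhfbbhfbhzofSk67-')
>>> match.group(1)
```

'xmmvGn'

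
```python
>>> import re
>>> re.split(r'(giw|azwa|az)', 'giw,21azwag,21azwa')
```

['', 'giw', ',21', 'azwa', 'g,21', 'azwa', '']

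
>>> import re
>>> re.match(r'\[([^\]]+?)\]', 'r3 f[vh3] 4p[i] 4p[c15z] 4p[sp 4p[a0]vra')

`match` is anchored at position 0; if the pattern doesn't fit there, it returns None.
Here the string doesn't start with a match, so the call returns None.

None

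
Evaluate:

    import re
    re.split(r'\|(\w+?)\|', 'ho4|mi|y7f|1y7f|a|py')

['ho4', 'mi', 'y7f', '1y7f', 'a|py']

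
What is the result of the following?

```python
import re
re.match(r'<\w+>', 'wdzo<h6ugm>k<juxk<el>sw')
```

With `match`, the pattern is implicitly anchored at the beginning.
Here position 0 doesn't satisfy it, so the call returns None.

None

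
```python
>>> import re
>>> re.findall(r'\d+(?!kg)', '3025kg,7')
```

['302', '7']

`(?!…)`/`(?<!…)` only lets a position through if the neighbouring text does NOT match; no characters are consumed.
No capturing groups, so `findall` returns the 2 full match strings.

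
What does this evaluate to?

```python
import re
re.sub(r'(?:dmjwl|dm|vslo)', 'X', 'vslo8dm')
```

`sub` substitutes 'X' at each match site.

'X8X'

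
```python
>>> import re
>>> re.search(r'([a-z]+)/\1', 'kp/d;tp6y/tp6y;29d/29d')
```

The backreference `\1` re-matches whatever the first group consumed, character for character.
Unlike `match`, `search` isn't anchored — it looks for the pattern anywhere in the string.
Here nothing in the string fits, so the call returns None.

None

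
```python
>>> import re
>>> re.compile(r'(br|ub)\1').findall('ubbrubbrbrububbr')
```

['br', 'ub']

The backreference `\1` re-matches whatever the first group consumed, character for character.
Scanning left to right: at [6:10] match 'brbr', group 1 = 'br'; at [10:14] match 'ubub', group 1 = 'ub'.
`findall` collects group 1 from each match (2 total).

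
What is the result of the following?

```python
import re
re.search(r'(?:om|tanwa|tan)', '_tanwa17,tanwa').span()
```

(1, 6)

`|` is ordered: at each position the engine commits to the first alternative that works.
Unlike `match`, `search` isn't anchored — it looks for the pattern anywhere in the string.
The match spans [1:6] → 'tanwa'.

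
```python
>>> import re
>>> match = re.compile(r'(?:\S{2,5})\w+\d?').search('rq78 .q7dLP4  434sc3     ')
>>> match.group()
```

'rq78'

This matches 2 to 5 of a non-whitespace character (non-capturing group); then one or more of a word character, then optionally a digit.
`re.search` scans for the first position where the pattern succeeds.
The match spans [0:4] → 'rq78'.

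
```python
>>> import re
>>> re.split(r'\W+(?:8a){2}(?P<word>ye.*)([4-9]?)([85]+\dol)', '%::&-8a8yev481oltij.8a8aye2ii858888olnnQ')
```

This matches one or more of a non-word character, then the literal '8a' repeated 2 times; then the literal 'ye', then zero or more of any character (captured as 'word'); then optionally a character in [4-9] (captured); then one or more of one of [85], then a digit, then the literal 'ol' (captured).
`re.split` interleaves the captured-group text with the surrounding fragments.

['%::&-8a8yev481oltij', 'ye2ii8588', '', '88ol', 'nnQ']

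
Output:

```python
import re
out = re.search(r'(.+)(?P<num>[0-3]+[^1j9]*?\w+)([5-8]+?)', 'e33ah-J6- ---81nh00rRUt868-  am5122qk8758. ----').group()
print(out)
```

Pattern: one or more of any character (captured); then one or more of a character in [0-3], then zero or more of any character except [1j9] (lazy), then one or more of a word character (captured as 'num'); then one or more of a character in [5-8] (lazy) (captured).
`re.search` scans for the first position where the pattern succeeds.
The match spans [0:41] → 'e33ah-J6- ---81nh00rRUt868-  am5122qk8758'.
Captured: group 1 = 'e33ah-J6- ---81nh00rRUt868-  am512', group 2 = '2qk875', group 3 = '8'.

e33ah-J6- ---81nh00rRUt868-  am5122qk8758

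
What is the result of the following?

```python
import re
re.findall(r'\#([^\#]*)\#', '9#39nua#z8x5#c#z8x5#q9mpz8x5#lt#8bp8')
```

['39nua', 'c', 'q9mpz8x5']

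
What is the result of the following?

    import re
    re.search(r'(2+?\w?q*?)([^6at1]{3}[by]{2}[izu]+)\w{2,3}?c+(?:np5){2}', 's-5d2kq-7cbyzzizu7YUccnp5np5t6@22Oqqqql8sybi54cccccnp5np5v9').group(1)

'2kq'

The pattern matches one or more of a literal '2' (lazy), then optionally a word character, then zero or more of the literal 'q' (lazy) (captured); then exactly 3 of any character except [6at1], then exactly 2 of one of [by], then one or more of one of [izu] (captured); then 2 to 3 of a word character (lazy), then one or more of the literal 'c', then the literal 'np5' repeated 2 times.
`re.search` scans for the first position where the pattern succeeds.
The match spans [4:28] → '2kq-7cbyzzizu7YUccnp5np5'.
Captured: group 1 = '2kq', group 2 = '-7cbyzzizu'.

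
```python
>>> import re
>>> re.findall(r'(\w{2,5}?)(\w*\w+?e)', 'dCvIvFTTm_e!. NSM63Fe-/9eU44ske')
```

Pattern: 2 to 5 of a word character (lazy) (captured); then zero or more of a word character, then one or more of a word character (lazy), then a literal 'e' (captured).
A non-greedy quantifier consumes as few characters as it can — just enough that the remainder of the pattern still matches from where it stops; whatever follows it matches normally.
Walking the string: at [0:11] match 'dCvIvFTTm_e', groups = ('dC', 'vIvFTTm_e'); at [14:21] match 'NSM63Fe', groups = ('NS', 'M63Fe'); at [23:31] match '9eU44ske', groups = ('9e', 'U44ske').
With 2 capturing groups, `findall` returns a 2-tuple per match.

[('dC', 'vIvFTTm_e'), ('NS', 'M63Fe'), ('9e', 'U44ske')]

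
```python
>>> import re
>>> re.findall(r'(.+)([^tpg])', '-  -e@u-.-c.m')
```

[('-  -e@u-.-c.', 'm')]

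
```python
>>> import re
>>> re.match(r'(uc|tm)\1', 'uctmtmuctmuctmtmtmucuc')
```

A backreference is literal: `\1` must see the identical characters the first group matched.
`re.match` only tries the pattern at the start of the string.
Here the pattern fails at index 0, so the call returns None.

None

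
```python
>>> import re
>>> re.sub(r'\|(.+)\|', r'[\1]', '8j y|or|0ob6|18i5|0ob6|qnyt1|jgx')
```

'8j y[or|0ob6|18i5|0ob6|qnyt1]jgx'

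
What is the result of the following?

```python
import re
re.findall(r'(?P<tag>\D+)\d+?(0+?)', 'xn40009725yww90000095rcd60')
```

[('xn', '0'), ('yww', '0'), ('rcd', '0')]

The pattern matches one or more of a non-digit (captured as 'tag'); then one or more of a digit (lazy); then one or more of a literal '0' (lazy) (captured).
`findall` packs the 2 group values into a tuple for every match.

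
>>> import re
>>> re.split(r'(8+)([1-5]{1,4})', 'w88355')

With a capturing group present, the delimiter's captured portion is kept in the result list.

['w', '88', '355', '']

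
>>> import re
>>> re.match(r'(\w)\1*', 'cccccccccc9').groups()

('c',)

`\1` has to match the exact text group 1 already captured.
With `match`, the pattern is implicitly anchored at the beginning.
The match spans [0:10] → 'cccccccccc'.
Captured: group 1 = 'c'.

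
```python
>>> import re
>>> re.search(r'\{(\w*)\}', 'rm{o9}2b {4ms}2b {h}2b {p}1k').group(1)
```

'o9'

`re.search` scans for the first position where the pattern succeeds.
The match spans [2:6] → '{o9}'.
Captured: group 1 = 'o9'.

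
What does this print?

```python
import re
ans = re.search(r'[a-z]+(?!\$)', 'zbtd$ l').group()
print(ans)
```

zbt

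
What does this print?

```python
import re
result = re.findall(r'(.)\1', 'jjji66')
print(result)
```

`\1` is not a pattern — it's the concrete string captured by group 1, re-applied verbatim.
Walking the string: at [0:2] match 'jj', group 1 = 'j'; at [4:6] match '66', group 1 = '6'.
Because there's exactly one group, `findall` drops the full match and keeps group 1 from each hit.

['j', '6']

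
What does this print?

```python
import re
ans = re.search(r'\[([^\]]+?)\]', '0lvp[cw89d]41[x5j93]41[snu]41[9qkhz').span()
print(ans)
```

(4, 11)

`search` walks the string left to right and returns the first match it finds.
The match spans [4:11] → '[cw89d]'.
Captured: group 1 = 'cw89d'.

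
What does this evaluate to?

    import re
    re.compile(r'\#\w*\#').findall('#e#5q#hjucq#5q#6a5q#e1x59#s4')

['#e#', '#hjucq#', '#6a5q#']

Scanning left to right: at [0:3] → '#e#'; at [5:12] → '#hjucq#'; at [14:20] → '#6a5q#'.
No capturing groups, so `findall` returns the 3 full match strings.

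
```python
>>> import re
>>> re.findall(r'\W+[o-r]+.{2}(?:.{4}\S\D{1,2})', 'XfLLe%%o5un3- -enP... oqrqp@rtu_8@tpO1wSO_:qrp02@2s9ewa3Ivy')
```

['%%o5un3- -en', '... oqrqp@rtu_8@tp', ':qrp02@2s9ewa']

The pattern matches one or more of a non-word character, then one or more of a character in [o-r], then exactly 2 of any character; then exactly 4 of any character, then a non-whitespace character, then 1 to 2 of a non-digit (non-capturing group).
Walking the string: at [5:17] → '%%o5un3- -en'; at [18:36] → '... oqrqp@rtu_8@tp'; at [42:55] → ':qrp02@2s9ewa'.
Since nothing is captured, `findall` lists the 3 matched substrings directly.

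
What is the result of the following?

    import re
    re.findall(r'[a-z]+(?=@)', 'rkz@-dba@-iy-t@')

The positive lookaround only admits positions where the adjacent text matches; those characters stay outside the span.
`findall` yields the raw match text (3 of them) because the pattern has no groups.

['rkz', 'dba', 't']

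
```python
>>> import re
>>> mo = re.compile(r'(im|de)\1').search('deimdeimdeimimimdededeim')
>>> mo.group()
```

`\1` is not a pattern — it's the concrete string captured by group 1, re-applied verbatim.
The match spans [10:14] → 'imim'.

'imim'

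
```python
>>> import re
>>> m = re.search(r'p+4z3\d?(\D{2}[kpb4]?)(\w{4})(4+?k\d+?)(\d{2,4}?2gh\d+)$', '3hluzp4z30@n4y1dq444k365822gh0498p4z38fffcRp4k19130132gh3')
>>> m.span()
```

Pattern: one or more of a literal 'p', then the literal '4z3', then optionally a digit; then exactly 2 of a non-digit, then optionally one of [kpb4] (captured); then exactly 4 of a word character (captured); then one or more of the literal '4' (lazy), then the literal 'k', then one or more of a digit (lazy) (captured); then 2 to 4 of a digit (lazy), then the literal '2gh', then one or more of a digit (captured); then anchored at the end.
`search` walks the string left to right and returns the first match it finds.
The match spans [33:57] → 'p4z38fffcRp4k19130132gh3'.
Captured: group 1 = 'ff', group 2 = 'fcRp', group 3 = '4k191', group 4 = '30132gh3'.

(33, 57)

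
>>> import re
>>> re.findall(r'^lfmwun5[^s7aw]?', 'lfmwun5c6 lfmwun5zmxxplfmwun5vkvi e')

['lfmwun5c']

No capturing groups, so `findall` returns the 1 full match string.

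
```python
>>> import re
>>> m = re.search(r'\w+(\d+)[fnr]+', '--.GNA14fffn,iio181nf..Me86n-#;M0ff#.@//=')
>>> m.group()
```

'GNA14fffn'

This matches one or more of a word character; then one or more of a digit (captured); then one or more of one of [fnr].
`re.search` scans for the first position where the pattern succeeds.
The match spans [3:12] → 'GNA14fffn'.
Captured: group 1 = '4'.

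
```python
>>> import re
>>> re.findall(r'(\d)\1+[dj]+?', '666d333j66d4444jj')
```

['6', '3', '6', '4']

`\1` has to match the exact text group 1 already captured.
Matches: at [0:4] match '666d', group 1 = '6'; at [4:8] match '333j', group 1 = '3'; at [8:11] match '66d', group 1 = '6'; at [11:16] match '4444j', group 1 = '4'.
`findall` collects group 1 from each match (4 total).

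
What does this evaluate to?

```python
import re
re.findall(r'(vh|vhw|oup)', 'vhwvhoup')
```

['vh', 'vh', 'oup']

Branches in `(...|...)` are attempted left-to-right; the first branch that allows the whole pattern to succeed is taken.
With a single group, `findall` returns only what that group captured — 3 items.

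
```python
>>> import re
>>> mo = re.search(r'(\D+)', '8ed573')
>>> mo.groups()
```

('ed',)

The match spans [1:3] → 'ed'.
Captured: group 1 = 'ed'.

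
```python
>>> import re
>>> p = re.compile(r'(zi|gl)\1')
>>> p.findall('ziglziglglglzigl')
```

After group 1 captures some text, `\1` only succeeds where that same text appears again.
Because there's exactly one group, `findall` drops the full match and keeps group 1 from the one hit.

['gl']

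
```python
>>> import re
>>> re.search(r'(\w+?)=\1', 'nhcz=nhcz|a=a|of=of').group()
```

'nhcz=nhcz'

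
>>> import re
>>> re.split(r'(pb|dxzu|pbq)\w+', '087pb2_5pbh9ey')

`re.split` interleaves the captured-group text with the surrounding fragments.

['087', 'pb', '']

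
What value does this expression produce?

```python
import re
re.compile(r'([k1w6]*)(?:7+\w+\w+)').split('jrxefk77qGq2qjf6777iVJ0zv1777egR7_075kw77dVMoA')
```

['jrxef', 'k', '']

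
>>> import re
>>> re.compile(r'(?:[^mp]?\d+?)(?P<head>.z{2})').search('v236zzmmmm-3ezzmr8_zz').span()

(0, 6)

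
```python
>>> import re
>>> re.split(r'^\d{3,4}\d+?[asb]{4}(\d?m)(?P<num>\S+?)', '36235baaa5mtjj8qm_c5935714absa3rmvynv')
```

Because the pattern has a capturing group, `split` also inserts each captured text between the pieces.

['', '5m', 't', 'jj8qm_c5935714absa3rmvynv']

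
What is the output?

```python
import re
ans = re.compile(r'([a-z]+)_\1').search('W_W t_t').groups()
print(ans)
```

('t',)

The match spans [4:7] → 't_t'.
Captured: group 1 = 't'.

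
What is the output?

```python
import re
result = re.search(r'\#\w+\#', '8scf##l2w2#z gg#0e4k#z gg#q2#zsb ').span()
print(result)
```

`search` walks the string left to right and returns the first match it finds.
The match spans [5:11] → '#l2w2#'.

(5, 11)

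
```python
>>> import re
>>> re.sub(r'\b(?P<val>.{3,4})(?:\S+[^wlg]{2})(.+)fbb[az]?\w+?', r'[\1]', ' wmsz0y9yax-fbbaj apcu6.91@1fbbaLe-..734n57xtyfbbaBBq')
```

Each match is replaced using the text its own group 1 captured.

' [wmsz]Bq'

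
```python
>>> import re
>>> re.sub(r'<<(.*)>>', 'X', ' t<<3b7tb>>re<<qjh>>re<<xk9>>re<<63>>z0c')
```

' tXz0c'

Each match is replaced by 'X'.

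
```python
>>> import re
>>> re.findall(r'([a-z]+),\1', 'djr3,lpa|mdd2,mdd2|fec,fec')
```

`\1` is not a pattern — it's the concrete string captured by group 1, re-applied verbatim.
Walking the string: at [19:26] match 'fec,fec', group 1 = 'fec'.
Because there's exactly one group, `findall` drops the full match and keeps group 1 from the one hit.

['fec']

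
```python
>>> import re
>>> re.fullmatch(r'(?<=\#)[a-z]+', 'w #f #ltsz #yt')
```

None

Lookahead/lookbehind check context without consuming it, so the matched span excludes the asserted characters.
`fullmatch` succeeds only if the pattern covers the string from start to end.
Here the string isn't matched end-to-end, so the call returns None.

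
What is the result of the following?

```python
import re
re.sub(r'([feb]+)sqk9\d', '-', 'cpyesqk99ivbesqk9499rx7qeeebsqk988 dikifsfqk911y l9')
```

The pattern matches one or more of one of [feb] (captured); then the literal 'sq', then the literal 'k9', then a digit.
Matches: at [3:9] → 'esqk99'; at [11:18] → 'besqk94'; at [24:33] → 'eeebsqk98'.
Every occurrence is swapped for '-'.

'cpy-iv-99rx7q-8 dikifsfqk911y l9'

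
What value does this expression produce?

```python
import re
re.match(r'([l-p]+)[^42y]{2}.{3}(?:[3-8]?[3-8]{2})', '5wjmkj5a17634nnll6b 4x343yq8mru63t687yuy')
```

`match` is anchored at position 0; if the pattern doesn't fit there, it returns None.
Here the string doesn't start with a match, so the call returns None.

None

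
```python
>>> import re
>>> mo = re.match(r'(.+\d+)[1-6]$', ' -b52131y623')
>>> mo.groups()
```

(' -b52131y62',)

The match spans [0:12] → ' -b52131y623'.
Captured: group 1 = ' -b52131y62'.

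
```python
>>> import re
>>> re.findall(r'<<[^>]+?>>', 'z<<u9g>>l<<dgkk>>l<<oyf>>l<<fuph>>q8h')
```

['<<u9g>>', '<<dgkk>>', '<<oyf>>', '<<fuph>>']

Matches: at [1:8] → '<<u9g>>'; at [9:17] → '<<dgkk>>'; at [18:25] → '<<oyf>>'; at [26:34] → '<<fuph>>'.
Since nothing is captured, `findall` lists the 4 matched substrings directly.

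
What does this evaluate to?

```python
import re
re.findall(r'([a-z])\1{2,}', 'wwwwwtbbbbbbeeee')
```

['w', 'b', 'e']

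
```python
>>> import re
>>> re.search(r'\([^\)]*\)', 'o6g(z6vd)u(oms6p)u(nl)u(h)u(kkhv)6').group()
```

'(z6vd)'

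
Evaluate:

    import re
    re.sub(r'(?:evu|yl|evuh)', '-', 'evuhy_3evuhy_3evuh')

'-hy_3-hy_3-h'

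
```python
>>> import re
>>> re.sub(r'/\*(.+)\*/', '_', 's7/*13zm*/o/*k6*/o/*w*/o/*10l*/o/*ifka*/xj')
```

Matches: at [2:40] → '/*13zm*/o/*k6*/o/*w*/o/*10l*/o/*ifka*/'.
Each match is replaced by '_'.

's7_xj'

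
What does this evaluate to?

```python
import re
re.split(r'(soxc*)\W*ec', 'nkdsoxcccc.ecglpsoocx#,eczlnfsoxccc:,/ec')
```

The pattern matches the literal 'sox', then zero or more of a literal 'c' (captured); then zero or more of a non-word character, then the literal 'ec'.
Matches to split on: at [3:13] → 'soxcccc.ec'; at [29:40] → 'soxccc:,/ec'.
The group in the pattern means `split` returns the separators' captures alongside the pieces.

['nkd', 'soxcccc', 'glpsoocx#,eczlnf', 'soxccc', '']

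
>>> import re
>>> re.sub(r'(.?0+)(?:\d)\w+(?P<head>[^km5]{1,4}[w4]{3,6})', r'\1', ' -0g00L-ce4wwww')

The replacement refers to a captured group, so each match is rewritten using its own captured text.

' -0g0'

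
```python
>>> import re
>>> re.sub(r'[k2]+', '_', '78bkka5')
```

The pattern matches one or more of one of [k2].
Matches: at [3:5] → 'kk'.
`sub` substitutes '_' at each match site.

'78b_a5'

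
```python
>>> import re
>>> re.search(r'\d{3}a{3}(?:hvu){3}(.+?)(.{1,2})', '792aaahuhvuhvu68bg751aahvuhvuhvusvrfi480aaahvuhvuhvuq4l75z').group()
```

'480aaahvuhvuhvuq4l'

A `+?`/`*?`/`{m,n}?` starts at its minimum and grows only as far as needed for what follows to match.
The match spans [37:55] → '480aaahvuhvuhvuq4l'.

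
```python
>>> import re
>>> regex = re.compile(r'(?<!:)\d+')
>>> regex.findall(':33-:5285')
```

The negative lookahead/lookbehind blocks any match where the forbidden context is present.
Scanning left to right: at [2:3] → '3'; at [6:9] → '285'.
With no groups in the pattern, `findall` gives back each whole match — 2 here.

['3', '285']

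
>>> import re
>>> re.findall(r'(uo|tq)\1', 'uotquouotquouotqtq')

A backreference is literal: `\1` must see the identical characters the first group matched.
`findall` collects group 1 from each match (3 total).

['uo', 'uo', 'tq']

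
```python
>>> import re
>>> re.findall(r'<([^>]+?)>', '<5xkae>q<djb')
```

One capturing group, so `findall` returns just the captured substring from the one match — 1 in all.

['5xkae']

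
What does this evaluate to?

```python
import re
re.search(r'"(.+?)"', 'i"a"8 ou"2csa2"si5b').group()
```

'"a"'

`re.search` scans for the first position where the pattern succeeds.
The match spans [1:4] → '"a"'.
Captured: group 1 = 'a'.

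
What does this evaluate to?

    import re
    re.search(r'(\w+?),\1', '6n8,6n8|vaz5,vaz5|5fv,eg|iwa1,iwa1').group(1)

The match spans [0:7] → '6n8,6n8'.
Captured: group 1 = '6n8'.

'6n8'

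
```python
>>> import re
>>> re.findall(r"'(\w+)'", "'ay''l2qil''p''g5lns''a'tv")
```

['ay', 'l2qil', 'p', 'g5lns', 'a']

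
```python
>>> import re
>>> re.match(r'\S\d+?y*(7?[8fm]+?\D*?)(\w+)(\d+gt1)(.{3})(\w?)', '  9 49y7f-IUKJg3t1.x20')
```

None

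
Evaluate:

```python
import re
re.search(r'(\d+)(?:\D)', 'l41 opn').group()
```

'41 '

The match spans [1:4] → '41 '.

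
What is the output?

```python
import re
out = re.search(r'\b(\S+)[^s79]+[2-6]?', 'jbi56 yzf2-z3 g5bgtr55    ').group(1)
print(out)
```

jbi56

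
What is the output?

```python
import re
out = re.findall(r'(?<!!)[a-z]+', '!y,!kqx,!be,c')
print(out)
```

`(?!…)`/`(?<!…)` only lets a position through if the neighbouring text does NOT match; no characters are consumed.
Walking the string: at [5:7] → 'qx'; at [10:11] → 'e'; at [12:13] → 'c'.
Since nothing is captured, `findall` lists the 3 matched substrings directly.

['qx', 'e', 'c']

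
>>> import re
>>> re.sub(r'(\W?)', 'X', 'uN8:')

Each match is replaced by 'X'.

'XuXNX8XX'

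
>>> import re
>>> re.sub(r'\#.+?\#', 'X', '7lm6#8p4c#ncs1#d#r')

'7lm6Xncs1Xr'

With the lazy modifier that quantifier settles for the fewest repetitions that let the rest of the pattern succeed (the atoms after it are unaffected and can still be greedy).
Matches: at [4:10] → '#8p4c#'; at [14:17] → '#d#'.
Every occurrence is swapped for 'X'.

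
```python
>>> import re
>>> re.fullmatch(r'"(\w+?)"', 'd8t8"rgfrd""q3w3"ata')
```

None

`re.fullmatch` is like wrapping the pattern in `^…$` (in single-line mode).
Here the string isn't matched end-to-end, so the call returns None.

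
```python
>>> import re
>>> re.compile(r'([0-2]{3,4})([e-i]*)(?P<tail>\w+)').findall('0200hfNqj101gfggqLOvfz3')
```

[('0200', 'hf', 'Nqj101gfggqLOvfz3')]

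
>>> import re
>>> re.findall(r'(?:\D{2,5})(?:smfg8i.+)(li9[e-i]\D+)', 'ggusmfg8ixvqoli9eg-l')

The pattern matches 2 to 5 of a non-digit (non-capturing group); then the literal 'smf', then the literal 'g8i', then one or more of any character (non-capturing group); then the literal 'li9', then a character in [e-i], then one or more of a non-digit (captured).
Walking the string: at [0:20] match 'ggusmfg8ixvqoli9eg-l', group 1 = 'li9eg-l'.
With a single group, `findall` returns only what that group captured — 1 item.

['li9eg-l']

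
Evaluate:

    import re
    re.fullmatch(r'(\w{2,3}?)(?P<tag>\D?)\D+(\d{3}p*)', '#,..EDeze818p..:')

For `fullmatch`, every character of the input must be accounted for by the pattern.
Here the pattern can't cover the whole string, so the call returns None.

None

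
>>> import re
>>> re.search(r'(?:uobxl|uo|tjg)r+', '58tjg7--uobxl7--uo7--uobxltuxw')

None

Here no position works, so the call returns None.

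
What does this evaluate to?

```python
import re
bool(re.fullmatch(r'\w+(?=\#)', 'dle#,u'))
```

False

The positive lookaround only admits positions where the adjacent text matches; those characters stay outside the span.
`re.fullmatch` is like wrapping the pattern in `^…$` (in single-line mode).
Here the string isn't matched end-to-end, so the call returns None, and `bool(None)` is False.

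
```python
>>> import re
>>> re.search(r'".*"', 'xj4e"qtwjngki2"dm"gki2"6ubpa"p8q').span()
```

(4, 29)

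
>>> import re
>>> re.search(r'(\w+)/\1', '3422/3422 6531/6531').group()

'3422/3422'

After group 1 captures some text, `\1` only succeeds where that same text appears again.
`search` walks the string left to right and returns the first match it finds.
The match spans [0:9] → '3422/3422'.
Captured: group 1 = '3422'.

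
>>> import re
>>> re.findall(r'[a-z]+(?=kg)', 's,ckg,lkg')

['c', 'l']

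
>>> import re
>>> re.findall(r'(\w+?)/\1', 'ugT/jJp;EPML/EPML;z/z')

`\1` has to match the exact text group 1 already captured.
Walking the string: at [8:17] match 'EPML/EPML', group 1 = 'EPML'; at [18:21] match 'z/z', group 1 = 'z'.
Because there's exactly one group, `findall` drops the full match and keeps group 1 from each hit.

['EPML', 'z']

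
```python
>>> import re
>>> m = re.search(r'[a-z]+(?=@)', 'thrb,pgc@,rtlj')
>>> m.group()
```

Lookahead/lookbehind check context without consuming it, so the matched span excludes the asserted characters.
`re.search` scans for the first position where the pattern succeeds.
The match spans [5:8] → 'pgc'.

'pgc'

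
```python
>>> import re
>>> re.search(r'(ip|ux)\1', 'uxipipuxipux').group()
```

'ipip'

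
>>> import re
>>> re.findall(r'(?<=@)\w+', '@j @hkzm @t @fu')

['j', 'hkzm', 't', 'fu']

Lookahead/lookbehind check context without consuming it, so the matched span excludes the asserted characters.
With no groups in the pattern, `findall` gives back each whole match — 4 here.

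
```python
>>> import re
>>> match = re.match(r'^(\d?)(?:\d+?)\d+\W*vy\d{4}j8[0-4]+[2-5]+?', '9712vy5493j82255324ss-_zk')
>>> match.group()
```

This matches anchored at the start of the string; then optionally a digit (captured); then one or more of a digit (lazy) (non-capturing group); then one or more of a digit, then zero or more of a non-word character; then the literal 'vy', then exactly 4 of a digit; then the literal 'j8', then one or more of a character in [0-4], then one or more of a character in [2-5] (lazy).
A non-greedy quantifier consumes as few characters as it can — just enough that the remainder of the pattern still matches from where it stops; whatever follows it matches normally.
`re.match` won't scan ahead — the pattern has to work from the very first character.
The match spans [0:15] → '9712vy5493j8225'.
Captured: group 1 = '9'.

'9712vy5493j8225'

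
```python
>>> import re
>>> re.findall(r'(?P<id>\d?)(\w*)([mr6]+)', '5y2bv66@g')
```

The pattern matches optionally a digit (captured as 'id'); then zero or more of a word character (captured); then one or more of one of [mr6] (captured).
Scanning left to right: at [0:7] match '5y2bv66', groups = ('5', 'y2bv6', '6').
`findall` packs the 3 group values into a tuple for every match.

[('5', 'y2bv6', '6')]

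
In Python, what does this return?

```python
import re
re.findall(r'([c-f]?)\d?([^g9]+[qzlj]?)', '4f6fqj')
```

[('', 'f6fqj')]

The pattern matches optionally a character in [c-f] (captured); then optionally a digit; then one or more of any character except [g9], then optionally one of [qzlj] (captured).
Walking the string: at [0:6] match '4f6fqj', groups = ('', 'f6fqj').
`findall` packs the 2 group values into a tuple for every match.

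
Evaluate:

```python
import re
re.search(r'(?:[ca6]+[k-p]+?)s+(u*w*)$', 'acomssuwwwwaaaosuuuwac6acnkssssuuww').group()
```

This matches one or more of one of [ca6], then one or more of a character in [k-p] (lazy) (non-capturing group); then one or more of a literal 's'; then zero or more of a literal 'u', then zero or more of the literal 'w' (captured); then anchored at the end.
The match spans [20:35] → 'ac6acnkssssuuww'.

'ac6acnkssssuuww'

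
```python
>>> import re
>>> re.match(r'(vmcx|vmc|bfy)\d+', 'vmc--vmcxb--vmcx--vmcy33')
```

None

With `match`, the pattern is implicitly anchored at the beginning.
Here the pattern fails at index 0, so the call returns None.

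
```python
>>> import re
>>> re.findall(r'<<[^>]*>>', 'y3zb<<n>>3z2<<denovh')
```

['<<n>>']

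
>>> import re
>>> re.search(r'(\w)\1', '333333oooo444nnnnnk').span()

(0, 2)

After group 1 captures some text, `\1` only succeeds where that same text appears again.
`re.search` scans for the first position where the pattern succeeds.
The match spans [0:2] → '33'.
Captured: group 1 = '3'.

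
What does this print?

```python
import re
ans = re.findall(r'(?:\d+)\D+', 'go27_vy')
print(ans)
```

The pattern matches one or more of a digit (non-capturing group); then one or more of a non-digit.
Matches: at [2:7] → '27_vy'.
No capturing groups, so `findall` returns the 1 full match string.

['27_vy']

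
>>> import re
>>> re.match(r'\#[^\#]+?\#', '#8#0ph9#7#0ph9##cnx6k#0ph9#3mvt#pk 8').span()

`re.match` won't scan ahead — the pattern has to work from the very first character.
The match spans [0:3] → '#8#'.

(0, 3)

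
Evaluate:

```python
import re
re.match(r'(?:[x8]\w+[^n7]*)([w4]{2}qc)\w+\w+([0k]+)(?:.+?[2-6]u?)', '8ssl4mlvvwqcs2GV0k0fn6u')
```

None

`re.match` only tries the pattern at the start of the string.
Here the pattern fails at index 0, so the call returns None.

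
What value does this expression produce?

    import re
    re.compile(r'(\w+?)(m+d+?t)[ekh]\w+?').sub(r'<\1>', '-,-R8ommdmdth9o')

The pattern matches one or more of a word character (lazy) (captured); then one or more of the literal 'm', then one or more of the literal 'd' (lazy), then the literal 't' (captured); then one of [ekh], then one or more of a word character (lazy).
A `+?`/`*?`/`{m,n}?` starts at its minimum and grows only as far as needed for what follows to match.
Matches: at [3:14] → 'R8ommdmdth9'.
The replacement refers to a captured group, so each match is rewritten using its own captured text.

'-,-<R8ommd>o'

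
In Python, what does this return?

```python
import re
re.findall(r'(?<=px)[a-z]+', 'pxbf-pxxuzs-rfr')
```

The `(?=…)`/`(?<=…)` assertion just peeks at neighbouring text; it doesn't advance the match position.
Walking the string: at [2:4] → 'bf'; at [7:11] → 'xuzs'.
No capturing groups, so `findall` returns the 2 full match strings.

['bf', 'xuzs']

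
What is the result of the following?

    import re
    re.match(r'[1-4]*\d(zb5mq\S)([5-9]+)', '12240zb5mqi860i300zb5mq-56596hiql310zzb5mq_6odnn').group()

`match` is anchored at position 0; if the pattern doesn't fit there, it returns None.
The match spans [0:13] → '12240zb5mqi86'.

'12240zb5mqi86'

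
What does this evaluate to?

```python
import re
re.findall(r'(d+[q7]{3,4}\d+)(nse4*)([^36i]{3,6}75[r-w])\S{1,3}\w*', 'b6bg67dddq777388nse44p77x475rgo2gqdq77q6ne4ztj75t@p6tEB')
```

The pattern matches one or more of the literal 'd', then 3 to 4 of one of [q7], then one or more of a digit (captured); then the literal 'nse', then zero or more of the literal '4' (captured); then 3 to 6 of any character except [36i], then the literal '75', then a character in [r-w] (captured); then 1 to 3 of a non-whitespace character, then zero or more of a word character.
Matches: at [6:49] match 'dddq777388nse44p77x475rgo2gqdq77q6ne4ztj75t', groups = ('dddq777388', 'nse44', 'p77x475r').
3 groups means the one result is a tuple of 3 captured strings — 1 here.

[('dddq777388', 'nse44', 'p77x475r')]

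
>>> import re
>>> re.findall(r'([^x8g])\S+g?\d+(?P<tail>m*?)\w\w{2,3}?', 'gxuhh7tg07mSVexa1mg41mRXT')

[('u', '')]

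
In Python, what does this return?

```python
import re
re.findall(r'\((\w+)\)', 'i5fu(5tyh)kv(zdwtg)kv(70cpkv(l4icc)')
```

['5tyh', 'zdwtg', 'l4icc']

Matches: at [4:10] match '(5tyh)', group 1 = '5tyh'; at [12:19] match '(zdwtg)', group 1 = 'zdwtg'; at [28:35] match '(l4icc)', group 1 = 'l4icc'.
`findall` collects group 1 from each match (3 total).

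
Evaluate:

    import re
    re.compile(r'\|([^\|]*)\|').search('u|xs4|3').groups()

Unlike `match`, `search` isn't anchored — it looks for the pattern anywhere in the string.
The match spans [1:6] → '|xs4|'.
Captured: group 1 = 'xs4'.

('xs4',)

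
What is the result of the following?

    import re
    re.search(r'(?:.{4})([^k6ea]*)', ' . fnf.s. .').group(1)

'nf.s. .'

The match spans [0:11] → ' . fnf.s. .'.
Captured: group 1 = 'nf.s. .'.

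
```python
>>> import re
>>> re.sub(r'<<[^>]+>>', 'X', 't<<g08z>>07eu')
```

Matches: at [1:9] → '<<g08z>>'.
Every occurrence is swapped for 'X'.

'tX07eu'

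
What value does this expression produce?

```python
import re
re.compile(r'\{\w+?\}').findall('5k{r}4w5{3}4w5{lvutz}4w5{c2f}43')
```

['{r}', '{3}', '{lvutz}', '{c2f}']

No capturing groups, so `findall` returns the 4 full match strings.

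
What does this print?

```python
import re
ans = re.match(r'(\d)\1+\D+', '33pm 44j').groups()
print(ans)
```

('3',)

`\1` has to match the exact text group 1 already captured.
`match` is anchored at position 0; if the pattern doesn't fit there, it returns None.
The match spans [0:5] → '33pm '.
Captured: group 1 = '3'.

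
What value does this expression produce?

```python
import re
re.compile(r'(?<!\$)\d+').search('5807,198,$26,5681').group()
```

'5807'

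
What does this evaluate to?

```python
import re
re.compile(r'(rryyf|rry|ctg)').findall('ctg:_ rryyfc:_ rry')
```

['ctg', 'rryyf', 'rry']

`|` is ordered: at each position the engine commits to the first alternative that works.
Scanning left to right: at [0:3] match 'ctg', group 1 = 'ctg'; at [6:11] match 'rryyf', group 1 = 'rryyf'; at [15:18] match 'rry', group 1 = 'rry'.
Because there's exactly one group, `findall` drops the full match and keeps group 1 from each hit.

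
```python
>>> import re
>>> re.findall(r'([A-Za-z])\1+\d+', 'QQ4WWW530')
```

['Q', 'W']

`\1` has to match the exact text group 1 already captured.
With a single group, `findall` returns only what that group captured — 2 items.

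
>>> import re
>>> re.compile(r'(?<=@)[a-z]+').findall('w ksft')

[]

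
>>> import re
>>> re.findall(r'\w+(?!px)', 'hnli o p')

['hnli', 'o', 'p']

`(?!…)`/`(?<!…)` only lets a position through if the neighbouring text does NOT match; no characters are consumed.
Matches: at [0:4] → 'hnli'; at [5:6] → 'o'; at [7:8] → 'p'.
With no groups in the pattern, `findall` gives back each whole match — 3 here.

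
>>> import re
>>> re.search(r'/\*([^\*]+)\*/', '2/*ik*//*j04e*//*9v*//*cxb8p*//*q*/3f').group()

The match spans [1:7] → '/*ik*/'.

'/*ik*/'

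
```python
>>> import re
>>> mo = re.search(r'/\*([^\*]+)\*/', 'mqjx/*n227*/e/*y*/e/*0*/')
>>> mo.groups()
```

`re.search` tries every starting position until one works.
The match spans [4:12] → '/*n227*/'.
Captured: group 1 = 'n227'.

('n227',)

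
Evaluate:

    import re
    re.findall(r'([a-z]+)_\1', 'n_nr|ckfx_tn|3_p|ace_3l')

After group 1 captures some text, `\1` only succeeds where that same text appears again.
Scanning left to right: at [0:3] match 'n_n', group 1 = 'n'.
`findall` collects group 1 from the one match (1 total).

['n']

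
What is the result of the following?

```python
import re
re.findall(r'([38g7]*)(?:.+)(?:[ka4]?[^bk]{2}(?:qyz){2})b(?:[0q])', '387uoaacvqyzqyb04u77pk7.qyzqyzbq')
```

The pattern matches zero or more of one of [38g7] (captured); then one or more of any character (non-capturing group); then optionally one of [ka4], then exactly 2 of any character except [bk], then the literal 'qyz' repeated 2 times (non-capturing group); then a literal 'b'; then one of [0q] (non-capturing group).
Matches: at [0:32] match '387uoaacvqyzqyb04u77pk7.qyzqyzbq', group 1 = '387'.
One capturing group, so `findall` returns just the captured substring from the one match — 1 in all.

['387']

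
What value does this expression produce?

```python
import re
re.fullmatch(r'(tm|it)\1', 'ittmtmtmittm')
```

None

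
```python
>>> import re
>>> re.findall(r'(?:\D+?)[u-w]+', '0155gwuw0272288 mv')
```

['gwuw', ' mv']

The pattern matches one or more of a non-digit (lazy) (non-capturing group); then one or more of a character in [u-w].
Walking the string: at [4:8] → 'gwuw'; at [15:18] → ' mv'.
With no groups in the pattern, `findall` gives back each whole match — 2 here.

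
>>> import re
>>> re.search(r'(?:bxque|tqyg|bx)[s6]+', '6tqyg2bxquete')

None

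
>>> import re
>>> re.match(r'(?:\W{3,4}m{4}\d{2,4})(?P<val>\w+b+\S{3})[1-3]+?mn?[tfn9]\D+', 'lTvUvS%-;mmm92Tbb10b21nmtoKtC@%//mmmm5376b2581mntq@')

None

Pattern: 3 to 4 of a non-word character, then exactly 4 of the literal 'm', then 2 to 4 of a digit (non-capturing group); then one or more of a word character, then one or more of the literal 'b', then exactly 3 of a non-whitespace character (captured as 'val'); then one or more of a character in [1-3] (lazy), then a literal 'm', then optionally the literal 'n'; then one of [tfn9], then one or more of a non-digit.
`re.match` only tries the pattern at the start of the string.
Here the pattern fails at index 0, so the call returns None.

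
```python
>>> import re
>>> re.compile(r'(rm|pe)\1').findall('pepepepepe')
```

['pe', 'pe']

`\1` has to match the exact text group 1 already captured.
Matches: at [0:4] match 'pepe', group 1 = 'pe'; at [4:8] match 'pepe', group 1 = 'pe'.
One capturing group, so `findall` returns just the captured substring from each match — 2 in all.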